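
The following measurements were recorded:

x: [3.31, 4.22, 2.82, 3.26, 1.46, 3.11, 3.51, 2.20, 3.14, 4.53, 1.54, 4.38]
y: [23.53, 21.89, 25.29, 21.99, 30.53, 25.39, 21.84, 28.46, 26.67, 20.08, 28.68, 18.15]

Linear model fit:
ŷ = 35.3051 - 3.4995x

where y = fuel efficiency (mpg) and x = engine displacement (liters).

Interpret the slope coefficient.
On average, fuel efficiency is about 3.4995 mpg lower for every extra liter of engine displacement.

The slope β₁ = -3.4995 gives the rate at which the fitted fuel efficiency changes with engine displacement.

Interpretation:
- Engine displacement up by 1 liter → predicted fuel efficiency decreases by 3.4995 mpg
- This is a linear approximation: the same per-unit change is assumed across the whole observed x range

The intercept β₀ = 35.3051 is the predicted fuel efficiency when engine displacement = 0; since the smallest observed x is 1.46, this is an extrapolation and mainly anchors the line.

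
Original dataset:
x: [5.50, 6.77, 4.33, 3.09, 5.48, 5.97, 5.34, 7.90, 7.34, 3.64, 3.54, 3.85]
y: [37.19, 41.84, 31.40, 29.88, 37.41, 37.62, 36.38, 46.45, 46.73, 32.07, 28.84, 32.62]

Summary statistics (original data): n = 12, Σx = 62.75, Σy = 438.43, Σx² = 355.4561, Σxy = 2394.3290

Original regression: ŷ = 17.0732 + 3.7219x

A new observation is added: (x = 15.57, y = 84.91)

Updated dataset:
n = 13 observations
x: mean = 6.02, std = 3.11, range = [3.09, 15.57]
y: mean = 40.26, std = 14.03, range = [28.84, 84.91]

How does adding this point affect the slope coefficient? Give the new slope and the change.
New slope β₁ = 4.4707 versus 3.7219 before: a change of +0.7488 (+20.1%).

x = 15.57 lies well outside the original x-range [3.09, 7.90] (x̄ ≈ 5.23), so this observation has high leverage and can move the slope substantially.

Step 1: Update the sums with the new point (n goes from 12 to 13)
Σx  = 62.75 + 15.57 = 78.32
Σy  = 438.43 + 84.91 = 523.34
Σx² = 355.4561 + 15.57² = 355.4561 + 242.4249 = 597.8810
Σxy = 2394.3290 + 15.57×84.91 = 2394.3290 + 1322.0487 = 3716.3777

Step 2: Recompute the slope with b₁ = (nΣxy − ΣxΣy) / (nΣx² − (Σx)²)
Numerator   = 13×3716.3777 − 78.32×523.34 = 48312.9101 − 40987.9888 = 7324.9213
Denominator = 13×597.8810 − 78.32² = 7772.4530 − 6134.0224 = 1638.4306
b₁(new) = 7324.9213 / 1638.4306 = 4.4707

(Same formula on the original sums: (12×2394.3290 − 62.75×438.43) / (12×355.4561 − 62.75²) = 1220.4655 / 327.9107 = 3.7219, matching the given fit.)

Step 3: Change in slope
Δβ₁ = 4.4707 − 3.7219 = +0.7488
Relative change = +0.7488 / 3.7219 × 100% = +20.1%
→ the slope increases when the point is added.

Because the point sits above the extension of the original line at a high-leverage x, it tilts the fit up.
In practice: check such a point for data-entry or measurement error; examine leverage (hᵢ) and Cook's distance rather than deleting it automatically.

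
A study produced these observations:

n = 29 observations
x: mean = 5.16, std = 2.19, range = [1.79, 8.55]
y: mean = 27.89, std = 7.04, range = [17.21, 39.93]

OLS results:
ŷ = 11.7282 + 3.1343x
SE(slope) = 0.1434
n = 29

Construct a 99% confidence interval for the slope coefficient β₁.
The 99% CI for β₁ is (2.7370, 3.5316)

Confidence interval for the slope:

The 99% CI for β₁ is: β̂₁ ± t*(α/2, n-2) × SE(β̂₁)

Step 1: Find critical t-value
- Confidence level = 0.99
- Degrees of freedom = n - 2 = 29 - 2 = 27
- t*(α/2, 27) = 2.7707

Step 2: Calculate margin of error
Margin = 2.7707 × 0.1434 = 0.3973

Step 3: Construct interval
CI = 3.1343 ± 0.3973
CI = (2.7370, 3.5316)

Interpretation: each one-unit increase in x is associated with a change in mean y of between 2.7370 and 3.5316, with 99% confidence.
The interval does not include 0, suggesting a significant linear relationship.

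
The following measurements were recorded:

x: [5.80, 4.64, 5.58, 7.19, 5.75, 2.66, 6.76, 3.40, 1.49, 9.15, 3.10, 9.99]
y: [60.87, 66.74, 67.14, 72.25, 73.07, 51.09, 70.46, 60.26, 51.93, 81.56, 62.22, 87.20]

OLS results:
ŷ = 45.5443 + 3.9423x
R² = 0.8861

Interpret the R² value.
The model explains 88.61% of the variance in y (R² = 0.8861), leaving 11.39% unexplained; the fit is strong.

The coefficient of determination R² is the fraction of the total variation in y that the fitted line accounts for.

Here R² = 0.8861:
- Explained: 88.61% of the variation in y
- Unexplained (residual): 100% − 88.61% = 11.39%
- Rule of thumb (below 0.3 weak; 0.3 to below 0.7 moderate; 0.7 and above strong) → strong

Calculation: R² = 1 − (SS_res / SS_tot), where SS_res is the sum of squared residuals and SS_tot the total sum of squares.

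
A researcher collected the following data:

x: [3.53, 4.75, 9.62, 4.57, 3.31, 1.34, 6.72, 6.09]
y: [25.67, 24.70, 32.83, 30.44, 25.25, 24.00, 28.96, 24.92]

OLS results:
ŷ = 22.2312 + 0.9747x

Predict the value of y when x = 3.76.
ŷ = 25.8961

To predict y for x = 3.76, substitute into the regression equation:

ŷ = 22.2312 + 0.9747 × 3.76
ŷ = 22.2312 + 3.6649
ŷ = 25.8961

This is the fitted mean response at that x — an individual observation would come with a wider prediction interval.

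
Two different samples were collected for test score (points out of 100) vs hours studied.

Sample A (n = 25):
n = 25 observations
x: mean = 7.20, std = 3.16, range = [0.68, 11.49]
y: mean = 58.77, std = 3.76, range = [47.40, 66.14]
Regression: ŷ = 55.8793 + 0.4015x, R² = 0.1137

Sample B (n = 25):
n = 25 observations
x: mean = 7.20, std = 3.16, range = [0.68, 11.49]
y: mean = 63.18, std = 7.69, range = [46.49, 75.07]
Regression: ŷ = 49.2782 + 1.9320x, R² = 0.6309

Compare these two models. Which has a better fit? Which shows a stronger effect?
Model B has the better fit (R² = 0.6309 vs 0.1137). Model B shows the stronger effect (|β₁| = 1.9320 vs 0.4015).

Model Comparison:

Which explains more variance? (R²)
- Model A: R² = 0.1137 → 11.37% of variance in test score explained
- Model B: R² = 0.6309 → 63.09% of variance in test score explained
- 0.6309 > 0.1137 → Model B has the better fit

Effect size (slope magnitude):
- Model A: β₁ = 0.4015 → predicted test score rises 0.4015 points per additional hour of study time
- Model B: β₁ = 1.9320 → predicted test score rises 1.9320 points per additional hour of study time
- |0.4015| < |1.9320| → Model B shows the stronger marginal effect

Notes:
- The two samples could reflect different populations, time periods, or measurement quality.
- A better fit (higher R²) doesn't necessarily mean a more important relationship.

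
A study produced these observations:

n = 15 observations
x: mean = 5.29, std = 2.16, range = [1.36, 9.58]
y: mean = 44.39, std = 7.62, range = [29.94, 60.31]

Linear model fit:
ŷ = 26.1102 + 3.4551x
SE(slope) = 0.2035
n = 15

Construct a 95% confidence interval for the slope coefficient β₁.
The 95% CI for β₁ is (3.0155, 3.8947)

Confidence interval for the slope:

The 95% CI for β₁ is: β̂₁ ± t*(α/2, n-2) × SE(β̂₁)

Step 1: Find critical t-value
- Confidence level = 0.95
- Degrees of freedom = n - 2 = 15 - 2 = 13
- t*(α/2, 13) = 2.1604

Step 2: Calculate margin of error
Margin = 2.1604 × 0.2035 = 0.4396

Step 3: Construct interval
CI = 3.4551 ± 0.4396
CI = (3.0155, 3.8947)

Interpretation: We are 95% confident that the true slope β₁ lies between 3.0155 and 3.8947.
Since 0 is outside the interval, a two-sided test at α = 0.05 would reject H₀: β₁ = 0.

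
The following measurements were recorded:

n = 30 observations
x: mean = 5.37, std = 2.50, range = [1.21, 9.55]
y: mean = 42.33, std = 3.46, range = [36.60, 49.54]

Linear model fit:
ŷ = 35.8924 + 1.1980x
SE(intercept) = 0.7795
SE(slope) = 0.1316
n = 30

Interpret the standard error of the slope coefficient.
The slope 1.1980 is pinned down to within about ±0.1316 (one SE) by these data — relative uncertainty 11.0%, i.e. precise.

What SE measures:
- The standard error quantifies the sampling variability of the coefficient estimate
- It is the estimated standard deviation of β̂₁ across hypothetical repeated samples of the same size
- Smaller SE → more precise estimate

Relative precision:
- SE / |β̂₁| = 0.1316 / 1.1980 = 11.0%
- Rule of thumb (under 20%: precise; 20% to under 50%: moderately precise; 50% or more: imprecise) → precise

Rough 95% range (±2 SE): 1.1980 ± 0.2632 → (0.9348, 1.4612).

What drives SE(β̂₁): wider spread of x values → smaller SE.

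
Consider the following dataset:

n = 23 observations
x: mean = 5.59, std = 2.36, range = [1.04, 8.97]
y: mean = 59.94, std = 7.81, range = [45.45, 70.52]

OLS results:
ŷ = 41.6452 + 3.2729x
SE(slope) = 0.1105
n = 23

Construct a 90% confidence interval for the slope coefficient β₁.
The 90% CI for β₁ is (3.0828, 3.4630)

Confidence interval for the slope:

The 90% CI for β₁ is: β̂₁ ± t*(α/2, n-2) × SE(β̂₁)

Step 1: Find critical t-value
- Confidence level = 0.9
- Degrees of freedom = n - 2 = 23 - 2 = 21
- t*(α/2, 21) = 1.7207

Step 2: Calculate margin of error
Margin = 1.7207 × 0.1105 = 0.1901

Step 3: Construct interval
CI = 3.2729 ± 0.1901
CI = (3.0828, 3.4630)

Interpretation: We are 90% confident that the true slope β₁ lies between 3.0828 and 3.4630.
Since 0 is outside the interval, a two-sided test at α = 0.10 would reject H₀: β₁ = 0.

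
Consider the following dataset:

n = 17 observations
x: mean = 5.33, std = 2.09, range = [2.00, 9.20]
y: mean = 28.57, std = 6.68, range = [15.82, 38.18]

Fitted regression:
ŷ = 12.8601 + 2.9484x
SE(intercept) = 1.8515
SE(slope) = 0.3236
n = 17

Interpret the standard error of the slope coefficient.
The slope 2.9484 is pinned down to within about ±0.3236 (one SE) by these data — relative uncertainty 11.0%, i.e. precise.

What SE measures:
- The standard error quantifies the sampling variability of the coefficient estimate
- It is the estimated standard deviation of β̂₁ across hypothetical repeated samples of the same size
- Smaller SE → more precise estimate

Relative precision:
- SE / |β̂₁| = 0.3236 / 2.9484 = 11.0%
- Rule of thumb (under 20%: precise; 20% to under 50%: moderately precise; 50% or more: imprecise) → precise

Rough 95% range (±2 SE): 2.9484 ± 0.6472 → (2.3012, 3.5956).

What drives SE(β̂₁): larger n (here n = 17) → smaller SE.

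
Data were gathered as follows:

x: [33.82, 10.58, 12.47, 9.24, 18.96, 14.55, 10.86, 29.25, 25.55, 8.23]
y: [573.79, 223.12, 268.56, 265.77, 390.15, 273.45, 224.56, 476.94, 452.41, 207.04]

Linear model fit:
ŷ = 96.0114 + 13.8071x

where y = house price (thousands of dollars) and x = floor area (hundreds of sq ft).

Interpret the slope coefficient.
On average, house price is about 13.8071 thousand dollars higher for every extra hundred sq ft of floor area.

The slope β₁ = 13.8071 gives the rate at which the fitted house price changes with floor area.

Interpretation:
- Floor area up by 1 hundred sq ft → predicted house price increases by 13.8071 thousand dollars
- The effect is assumed constant over the observed range of x (linearity)

The intercept β₀ = 96.0114 is the predicted house price when floor area = 0; since the smallest observed x is 8.23, this is an extrapolation and mainly anchors the line.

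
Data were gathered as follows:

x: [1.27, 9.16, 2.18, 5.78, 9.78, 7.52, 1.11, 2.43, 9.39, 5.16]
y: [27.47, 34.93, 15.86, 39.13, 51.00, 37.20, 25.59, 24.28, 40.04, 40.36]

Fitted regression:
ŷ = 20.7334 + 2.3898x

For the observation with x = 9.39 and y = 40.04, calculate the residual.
Residual = -3.1336

The residual is the difference between the actual value and the predicted value:

Residual = y - ŷ

Step 1: Calculate predicted value
ŷ = 20.7334 + 2.3898 × 9.39
ŷ = 43.1736

Step 2: Calculate residual
Residual = 40.04 - 43.1736
Residual = -3.1336

Interpretation: the model overestimates the actual value by 3.1336 at this point (negative residual → observation lies below the fitted line).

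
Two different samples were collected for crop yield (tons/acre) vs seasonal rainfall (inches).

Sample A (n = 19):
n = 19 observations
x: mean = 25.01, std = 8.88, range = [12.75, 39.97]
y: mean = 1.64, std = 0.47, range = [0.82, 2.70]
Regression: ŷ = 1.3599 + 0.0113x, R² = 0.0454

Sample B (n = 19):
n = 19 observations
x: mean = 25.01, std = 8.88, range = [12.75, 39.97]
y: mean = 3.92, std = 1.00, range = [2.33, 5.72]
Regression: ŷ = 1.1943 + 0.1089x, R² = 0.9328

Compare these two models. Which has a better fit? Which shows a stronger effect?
Model B has the better fit (R² = 0.9328 vs 0.0454). Model B shows the stronger effect (|β₁| = 0.1089 vs 0.0113).

Model Comparison:

Goodness of fit (R²):
- Model A: R² = 0.0454 → 4.54% of variance in crop yield explained
- Model B: R² = 0.9328 → 93.28% of variance in crop yield explained
- 0.9328 > 0.0454 → Model B has the better fit

Which has the larger per-inch effect? (|β₁|)
- Model A: β₁ = 0.0113 → predicted crop yield rises 0.0113 tons/acre per additional inch of rainfall
- Model B: β₁ = 0.1089 → predicted crop yield rises 0.1089 tons/acre per additional inch of rainfall
- |0.0113| < |0.1089| → Model B shows the stronger marginal effect

Note: R² measures how tightly points cluster around the line; β₁ measures how steep the line is — they answer different questions.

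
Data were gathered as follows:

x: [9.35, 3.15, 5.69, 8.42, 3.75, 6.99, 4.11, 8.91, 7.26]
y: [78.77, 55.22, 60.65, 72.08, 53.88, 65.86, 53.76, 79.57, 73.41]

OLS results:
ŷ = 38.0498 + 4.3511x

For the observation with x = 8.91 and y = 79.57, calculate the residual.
Residual = 2.7519

The residual is the difference between the actual value and the predicted value:

Residual = y - ŷ

Step 1: Calculate predicted value
ŷ = 38.0498 + 4.3511 × 8.91
ŷ = 76.8181

Step 2: Calculate residual
Residual = 79.57 - 76.8181
Residual = 2.7519

Interpretation: the model underestimates the actual value by 2.7519 at this point (positive residual → observation lies above the fitted line).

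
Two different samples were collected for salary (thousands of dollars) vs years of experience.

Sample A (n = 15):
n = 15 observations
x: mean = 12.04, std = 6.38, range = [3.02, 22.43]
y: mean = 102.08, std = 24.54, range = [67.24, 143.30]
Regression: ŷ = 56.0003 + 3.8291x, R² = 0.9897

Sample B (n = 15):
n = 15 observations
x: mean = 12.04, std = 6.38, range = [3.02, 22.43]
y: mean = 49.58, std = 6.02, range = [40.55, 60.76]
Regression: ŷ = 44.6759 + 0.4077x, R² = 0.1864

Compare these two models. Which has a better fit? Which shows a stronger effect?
Model A has the better fit (R² = 0.9897 vs 0.1864). Model A shows the stronger effect (|β₁| = 3.8291 vs 0.4077).

Model Comparison:

Which explains more variance? (R²)
- Model A: R² = 0.9897 → 98.97% of variance in salary explained
- Model B: R² = 0.1864 → 18.64% of variance in salary explained
- 0.9897 > 0.1864 → Model A has the better fit

Effect size (slope magnitude):
- Model A: β₁ = 3.8291 → predicted salary rises 3.8291 thousand dollars per additional year of experience
- Model B: β₁ = 0.4077 → predicted salary rises 0.4077 thousand dollars per additional year of experience
- |3.8291| > |0.4077| → Model A shows the stronger marginal effect

Note: R² measures how tightly points cluster around the line; β₁ measures how steep the line is — they answer different questions.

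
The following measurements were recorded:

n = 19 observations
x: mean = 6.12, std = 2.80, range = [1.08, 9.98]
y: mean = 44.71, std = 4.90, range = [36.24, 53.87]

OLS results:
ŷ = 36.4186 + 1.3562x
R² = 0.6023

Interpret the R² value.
The model explains 60.23% of the variance in y (R² = 0.6023), leaving 39.77% unexplained; the fit is moderate.

The coefficient of determination R² is the fraction of the total variation in y that the fitted line accounts for.

Here R² = 0.6023:
- Explained: 60.23% of the variation in y
- Unexplained (residual): 100% − 60.23% = 39.77%
- Rule of thumb (below 0.3 weak; 0.3 to below 0.7 moderate; 0.7 and above strong) → moderate

Calculation: R² = 1 − (SS_res / SS_tot), where SS_res is the sum of squared residuals and SS_tot the total sum of squares.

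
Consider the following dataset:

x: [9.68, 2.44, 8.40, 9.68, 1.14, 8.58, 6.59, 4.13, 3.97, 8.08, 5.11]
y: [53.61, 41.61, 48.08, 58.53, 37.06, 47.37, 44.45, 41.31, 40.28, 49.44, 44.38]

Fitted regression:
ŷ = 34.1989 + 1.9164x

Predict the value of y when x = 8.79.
ŷ = 51.0441

Plug x = 8.79 into the fitted line:

ŷ = 34.1989 + 1.9164 × 8.79
ŷ = 34.1989 + 16.8452
ŷ = 51.0441

This is a point prediction; actual observations scatter around it by roughly the residual standard deviation.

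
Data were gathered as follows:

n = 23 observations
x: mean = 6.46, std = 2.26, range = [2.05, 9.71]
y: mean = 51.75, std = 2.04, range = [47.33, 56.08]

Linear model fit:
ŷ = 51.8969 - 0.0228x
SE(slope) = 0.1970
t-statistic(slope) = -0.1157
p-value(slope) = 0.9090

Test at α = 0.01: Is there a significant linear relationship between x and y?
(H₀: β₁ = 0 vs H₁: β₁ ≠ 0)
Since p-value = 0.9090 ≥ α = 0.01, fail to reject H₀ — the slope is not significantly different from 0.

Hypothesis test for the slope coefficient:

H₀: β₁ = 0 (no linear relationship)
H₁: β₁ ≠ 0 (linear relationship exists)

Test statistic: t = β̂₁ / SE(β̂₁) = -0.0228 / 0.1970 = -0.1157

The p-value (0.9090) is the probability, under H₀, of a t-statistic at least as extreme as |t| = 0.1157 (two-sided, df = n − 2 = 21).

Decision rule: reject H₀ if p-value < α.
p-value = 0.9090 ≥ α = 0.01 → fail to reject H₀.

Conclusion: the linear association between x and y is not significant at the 1% level.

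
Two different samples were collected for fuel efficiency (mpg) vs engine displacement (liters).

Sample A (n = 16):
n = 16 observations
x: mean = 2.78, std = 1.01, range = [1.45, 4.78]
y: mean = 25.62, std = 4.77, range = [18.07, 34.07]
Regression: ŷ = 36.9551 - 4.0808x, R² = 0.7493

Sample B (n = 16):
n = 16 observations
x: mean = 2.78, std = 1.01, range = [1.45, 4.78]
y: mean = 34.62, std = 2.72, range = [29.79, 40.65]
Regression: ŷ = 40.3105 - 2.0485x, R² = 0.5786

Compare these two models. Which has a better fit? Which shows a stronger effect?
Model A has the better fit (R² = 0.7493 vs 0.5786). Model A shows the stronger effect (|β₁| = 4.0808 vs 2.0485).

Model Comparison:

Which explains more variance? (R²)
- Model A: R² = 0.7493 → 74.93% of variance in fuel efficiency explained
- Model B: R² = 0.5786 → 57.86% of variance in fuel efficiency explained
- 0.7493 > 0.5786 → Model A has the better fit

Strength of effect — compare |β₁|:
- Model A: β₁ = -4.0808 → predicted fuel efficiency falls 4.0808 mpg per additional liter of engine displacement
- Model B: β₁ = -2.0485 → predicted fuel efficiency falls 2.0485 mpg per additional liter of engine displacement
- |-4.0808| > |-2.0485| → Model A shows the stronger marginal effect

Note: A better fit (higher R²) doesn't necessarily mean a more important relationship.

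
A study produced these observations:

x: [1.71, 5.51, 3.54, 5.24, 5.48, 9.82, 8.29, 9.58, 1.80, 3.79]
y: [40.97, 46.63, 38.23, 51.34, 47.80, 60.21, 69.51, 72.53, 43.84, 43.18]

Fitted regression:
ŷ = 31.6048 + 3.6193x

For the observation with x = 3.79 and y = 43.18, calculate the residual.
Residual = -2.1419

The residual is the difference between the actual value and the predicted value:

Residual = y - ŷ

Step 1: Calculate predicted value
ŷ = 31.6048 + 3.6193 × 3.79
ŷ = 45.3219

Step 2: Calculate residual
Residual = 43.18 - 45.3219
Residual = -2.1419

The residual is negative, so the observed y = 43.18 sits below the regression line (the line overestimates it by 2.1419).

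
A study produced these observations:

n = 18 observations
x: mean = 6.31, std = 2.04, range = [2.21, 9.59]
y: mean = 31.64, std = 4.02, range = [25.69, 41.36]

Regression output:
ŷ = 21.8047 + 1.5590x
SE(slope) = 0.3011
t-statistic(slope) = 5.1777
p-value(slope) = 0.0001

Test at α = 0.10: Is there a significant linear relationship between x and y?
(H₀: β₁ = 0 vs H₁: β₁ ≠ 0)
Reject H₀: p-value = 0.0001 < α = 0.10. The linear relationship is significant at the 10% level.

Hypothesis test for the slope coefficient:

H₀: β₁ = 0 (no linear relationship)
H₁: β₁ ≠ 0 (linear relationship exists)

Test statistic: t = β̂₁ / SE(β̂₁) = 1.5590 / 0.3011 = 5.1777

With df = 16, the two-sided p-value for |t| = 5.1777 is 0.0001.

Decision rule: reject H₀ if p-value < α.
p-value = 0.0001 < α = 0.10 → reject H₀.

There is sufficient evidence at the 10% significance level to conclude that a linear relationship exists between x and y.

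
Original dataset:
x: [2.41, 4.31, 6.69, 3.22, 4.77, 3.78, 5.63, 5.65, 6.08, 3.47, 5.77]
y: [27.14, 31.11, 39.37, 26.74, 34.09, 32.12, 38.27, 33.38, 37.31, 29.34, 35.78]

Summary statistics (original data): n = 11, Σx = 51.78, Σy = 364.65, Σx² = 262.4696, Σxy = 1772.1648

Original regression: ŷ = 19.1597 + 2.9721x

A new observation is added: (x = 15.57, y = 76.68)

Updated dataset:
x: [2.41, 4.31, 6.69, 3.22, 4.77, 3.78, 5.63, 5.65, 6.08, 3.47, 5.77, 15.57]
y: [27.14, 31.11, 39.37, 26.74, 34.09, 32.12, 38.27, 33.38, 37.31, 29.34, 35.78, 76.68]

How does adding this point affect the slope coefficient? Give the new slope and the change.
Adding the point moves β₁ from 2.9721 to 3.8545, i.e. it increases by 0.8824 (+29.7%).

x = 15.57 lies well outside the original x-range [2.41, 6.69] (x̄ ≈ 4.71), so this observation has high leverage and can move the slope substantially.

Step 1: Update the sums with the new point (n goes from 11 to 12)
Σx  = 51.78 + 15.57 = 67.35
Σy  = 364.65 + 76.68 = 441.33
Σx² = 262.4696 + 15.57² = 262.4696 + 242.4249 = 504.8945
Σxy = 1772.1648 + 15.57×76.68 = 1772.1648 + 1193.9076 = 2966.0724

Step 2: Recompute the slope with b₁ = (nΣxy − ΣxΣy) / (nΣx² − (Σx)²)
Numerator   = 12×2966.0724 − 67.35×441.33 = 35592.8688 − 29723.5755 = 5869.2933
Denominator = 12×504.8945 − 67.35² = 6058.7340 − 4536.0225 = 1522.7115
b₁(new) = 5869.2933 / 1522.7115 = 3.8545

(Same formula on the original sums: (11×1772.1648 − 51.78×364.65) / (11×262.4696 − 51.78²) = 612.2358 / 205.9972 = 2.9721, matching the given fit.)

Step 3: Change in slope
Δβ₁ = 3.8545 − 2.9721 = +0.8824
Relative change = +0.8824 / 2.9721 × 100% = +29.7%
→ the slope increases when the point is added.

Because the point sits above the extension of the original line at a high-leverage x, it tilts the fit up.
In practice: investigate whether it comes from the same population as the rest of the sample; check such a point for data-entry or measurement error.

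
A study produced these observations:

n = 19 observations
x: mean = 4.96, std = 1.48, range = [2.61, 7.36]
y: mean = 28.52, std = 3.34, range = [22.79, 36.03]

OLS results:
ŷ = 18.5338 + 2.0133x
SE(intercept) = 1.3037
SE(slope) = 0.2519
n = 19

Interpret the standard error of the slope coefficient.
SE(β̂₁) = 0.2519 is the estimated standard deviation of the slope estimate across repeated samples; relative to β̂₁ = 2.0133 that is 12.5%, a precise estimate.

What SE measures:
- The standard error quantifies the sampling variability of the coefficient estimate
- It is the estimated standard deviation of β̂₁ across hypothetical repeated samples of the same size
- Smaller SE → more precise estimate

Relative precision:
- SE / |β̂₁| = 0.2519 / 2.0133 = 12.5%
- Rule of thumb (under 20%: precise; 20% to under 50%: moderately precise; 50% or more: imprecise) → precise

Link to interval estimation: a confidence interval for β₁ is β̂₁ ± t* × 0.2519, so SE sets the half-width per unit of t*.

What drives SE(β̂₁): larger n (here n = 19) → smaller SE.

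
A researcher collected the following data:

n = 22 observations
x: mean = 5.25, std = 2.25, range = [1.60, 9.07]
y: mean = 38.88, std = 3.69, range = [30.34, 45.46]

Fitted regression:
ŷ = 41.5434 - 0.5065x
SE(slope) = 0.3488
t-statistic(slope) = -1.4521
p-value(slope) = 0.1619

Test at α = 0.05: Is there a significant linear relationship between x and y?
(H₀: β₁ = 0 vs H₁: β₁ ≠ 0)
Since p-value = 0.1619 ≥ α = 0.05, fail to reject H₀ — the slope is not significantly different from 0.

Hypothesis test for the slope coefficient:

H₀: β₁ = 0 (no linear relationship)
H₁: β₁ ≠ 0 (linear relationship exists)

Test statistic: t = β̂₁ / SE(β̂₁) = -0.5065 / 0.3488 = -1.4521

With df = 20, the two-sided p-value for |t| = 1.4521 is 0.1619.

Decision rule: reject H₀ if p-value < α.
p-value = 0.1619 ≥ α = 0.05 → fail to reject H₀.

Conclusion: the linear association between x and y is not significant at the 5% level.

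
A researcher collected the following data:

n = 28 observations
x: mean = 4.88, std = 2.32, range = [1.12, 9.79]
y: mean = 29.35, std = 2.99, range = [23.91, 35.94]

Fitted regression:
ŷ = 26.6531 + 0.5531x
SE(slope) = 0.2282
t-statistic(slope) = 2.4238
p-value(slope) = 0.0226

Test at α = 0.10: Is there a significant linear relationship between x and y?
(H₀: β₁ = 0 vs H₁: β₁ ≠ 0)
Since p-value = 0.0226 < α = 0.10, reject H₀ — the slope is significantly different from 0.

Hypothesis test for the slope coefficient:

H₀: β₁ = 0 (no linear relationship)
H₁: β₁ ≠ 0 (linear relationship exists)

Test statistic: t = β̂₁ / SE(β̂₁) = 0.5531 / 0.2282 = 2.4238

p = 0.0226: how often a slope estimate this far from 0 (in SE units) would arise by chance if β₁ were truly 0.

Decision rule: reject H₀ if p-value < α.
p-value = 0.0226 < α = 0.10 → reject H₀.

At α = 0.10 the data do provide convincing evidence of a nonzero slope.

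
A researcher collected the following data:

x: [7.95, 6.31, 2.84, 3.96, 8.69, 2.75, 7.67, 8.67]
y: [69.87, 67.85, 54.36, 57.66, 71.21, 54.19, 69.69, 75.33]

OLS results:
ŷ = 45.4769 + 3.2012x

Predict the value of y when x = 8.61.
ŷ = 73.0392

x = 8.61 lies inside the observed range [2.75, 8.69], so the fitted equation applies directly:

ŷ = 45.4769 + 3.2012 × 8.61
ŷ = 45.4769 + 27.5623
ŷ = 73.0392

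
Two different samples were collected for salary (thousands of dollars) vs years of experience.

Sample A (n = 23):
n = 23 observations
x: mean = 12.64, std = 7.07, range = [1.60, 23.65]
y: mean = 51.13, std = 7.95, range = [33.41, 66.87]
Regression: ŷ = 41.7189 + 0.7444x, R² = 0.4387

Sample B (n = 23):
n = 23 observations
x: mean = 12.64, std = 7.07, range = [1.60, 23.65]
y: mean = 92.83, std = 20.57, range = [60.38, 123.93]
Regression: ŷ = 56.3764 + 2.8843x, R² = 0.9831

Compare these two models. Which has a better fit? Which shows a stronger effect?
Model B has the better fit (R² = 0.9831 vs 0.4387). Model B shows the stronger effect (|β₁| = 2.8843 vs 0.7444).

Model Comparison:

Which explains more variance? (R²)
- Model A: R² = 0.4387 → 43.87% of variance in salary explained
- Model B: R² = 0.9831 → 98.31% of variance in salary explained
- 0.9831 > 0.4387 → Model B has the better fit

Effect size (slope magnitude):
- Model A: β₁ = 0.7444 → predicted salary rises 0.7444 thousand dollars per additional year of experience
- Model B: β₁ = 2.8843 → predicted salary rises 2.8843 thousand dollars per additional year of experience
- |0.7444| < |2.8843| → Model B shows the stronger marginal effect

Notes:
- A steeper slope doesn't make a better model if the scatter around the line is large.
- R² measures how tightly points cluster around the line; β₁ measures how steep the line is — they answer different questions.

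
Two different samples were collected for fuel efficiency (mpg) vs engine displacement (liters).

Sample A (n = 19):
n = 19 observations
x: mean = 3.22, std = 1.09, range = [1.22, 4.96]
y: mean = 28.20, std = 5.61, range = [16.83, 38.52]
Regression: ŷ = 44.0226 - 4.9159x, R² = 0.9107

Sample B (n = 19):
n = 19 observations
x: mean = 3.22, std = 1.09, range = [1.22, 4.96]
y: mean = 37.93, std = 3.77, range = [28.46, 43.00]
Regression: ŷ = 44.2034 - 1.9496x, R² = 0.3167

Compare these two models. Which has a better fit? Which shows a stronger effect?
Model A has the better fit (R² = 0.9107 vs 0.3167). Model A shows the stronger effect (|β₁| = 4.9159 vs 1.9496).

Model Comparison:

Goodness of fit (R²):
- Model A: R² = 0.9107 → 91.07% of variance in fuel efficiency explained
- Model B: R² = 0.3167 → 31.67% of variance in fuel efficiency explained
- 0.9107 > 0.3167 → Model A has the better fit

Effect size (slope magnitude):
- Model A: β₁ = -4.9159 → predicted fuel efficiency falls 4.9159 mpg per additional liter of engine displacement
- Model B: β₁ = -1.9496 → predicted fuel efficiency falls 1.9496 mpg per additional liter of engine displacement
- |-4.9159| > |-1.9496| → Model A shows the stronger marginal effect

Note: R² measures how tightly points cluster around the line; β₁ measures how steep the line is — they answer different questions.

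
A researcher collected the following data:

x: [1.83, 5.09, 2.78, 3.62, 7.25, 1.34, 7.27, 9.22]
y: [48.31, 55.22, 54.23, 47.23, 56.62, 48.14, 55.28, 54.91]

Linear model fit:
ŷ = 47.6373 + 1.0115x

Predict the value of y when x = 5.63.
ŷ = 53.3320

x = 5.63 lies inside the observed range [1.34, 9.22], so the fitted equation applies directly:

ŷ = 47.6373 + 1.0115 × 5.63
ŷ = 47.6373 + 5.6947
ŷ = 53.3320

This is a point prediction; actual observations scatter around it by roughly the residual standard deviation.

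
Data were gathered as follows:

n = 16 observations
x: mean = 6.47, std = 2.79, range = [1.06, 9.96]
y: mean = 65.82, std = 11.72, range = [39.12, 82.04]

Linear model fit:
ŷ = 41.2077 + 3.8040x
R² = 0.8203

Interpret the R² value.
R² = 0.8203 means 82.03% of the variation in y is explained by the linear relationship with x. This indicates a strong fit.

The coefficient of determination R² is the fraction of the total variation in y that the fitted line accounts for.

Here R² = 0.8203:
- Explained: 82.03% of the variation in y
- Unexplained (residual): 100% − 82.03% = 17.97%
- Rule of thumb (below 0.3 weak; 0.3 to below 0.7 moderate; 0.7 and above strong) → strong

Equivalently, for simple linear regression R² = r², so |r| = √0.8203 ≈ 0.9057.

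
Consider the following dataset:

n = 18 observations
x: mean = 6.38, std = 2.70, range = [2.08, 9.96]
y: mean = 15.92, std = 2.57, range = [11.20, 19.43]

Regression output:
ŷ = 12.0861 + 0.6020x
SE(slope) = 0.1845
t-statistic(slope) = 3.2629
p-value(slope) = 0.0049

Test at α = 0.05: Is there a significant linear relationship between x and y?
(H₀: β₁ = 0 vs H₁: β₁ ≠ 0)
Reject H₀: p-value = 0.0049 < α = 0.05. The linear relationship is significant at the 5% level.

Hypothesis test for the slope coefficient:

H₀: β₁ = 0 (no linear relationship)
H₁: β₁ ≠ 0 (linear relationship exists)

Test statistic: t = β̂₁ / SE(β̂₁) = 0.6020 / 0.1845 = 3.2629

The p-value (0.0049) is the probability, under H₀, of a t-statistic at least as extreme as |t| = 3.2629 (two-sided, df = n − 2 = 16).

Decision rule: reject H₀ if p-value < α.
p-value = 0.0049 < α = 0.05 → reject H₀.

There is sufficient evidence at the 5% significance level to conclude that a linear relationship exists between x and y.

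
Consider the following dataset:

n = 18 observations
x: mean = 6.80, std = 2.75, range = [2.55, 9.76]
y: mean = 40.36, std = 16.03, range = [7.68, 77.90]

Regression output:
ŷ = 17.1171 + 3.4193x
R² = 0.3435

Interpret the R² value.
The model explains 34.35% of the variance in y (R² = 0.3435), leaving 65.65% unexplained; the fit is moderate.

R² (coefficient of determination) measures the proportion of variance in y explained by the regression model.

Here R² = 0.3435:
- Explained: 34.35% of the variation in y
- Unexplained (residual): 100% − 34.35% = 65.65%
- Rule of thumb (below 0.3 weak; 0.3 to below 0.7 moderate; 0.7 and above strong) → moderate

Note: R² says nothing about causation, and a high R² does not by itself mean the linear form is appropriate — check the residuals.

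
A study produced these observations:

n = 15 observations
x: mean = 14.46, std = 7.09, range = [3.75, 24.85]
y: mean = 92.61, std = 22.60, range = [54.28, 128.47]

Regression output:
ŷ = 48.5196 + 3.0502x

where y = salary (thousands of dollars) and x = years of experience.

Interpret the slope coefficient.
On average, salary is about 3.0502 thousand dollars higher for every extra year of experience.

The slope β₁ = 3.0502 gives the rate at which the fitted salary changes with experience.

Interpretation:
- Experience up by 1 year → predicted salary increases by 3.0502 thousand dollars
- The effect is assumed constant over the observed range of x (linearity)

(β₀ = 48.5196 is the fitted value at x = 0 and is not part of the slope interpretation.)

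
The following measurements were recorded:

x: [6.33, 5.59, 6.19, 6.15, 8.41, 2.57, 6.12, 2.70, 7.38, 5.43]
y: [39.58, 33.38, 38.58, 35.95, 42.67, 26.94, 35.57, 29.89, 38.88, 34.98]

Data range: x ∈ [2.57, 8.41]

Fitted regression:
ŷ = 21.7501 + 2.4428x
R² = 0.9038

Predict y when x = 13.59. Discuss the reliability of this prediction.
ŷ = 54.9478 (extrapolation — x = 13.59 lies outside [2.57, 8.41], so reliability is low).

Prediction calculation:
ŷ = 21.7501 + 2.4428 × 13.59
ŷ = 54.9478

Reliability:
- Data range: x ∈ [2.57, 8.41]
- Prediction point: x = 13.59 is 5.18 units above the observed range → this is EXTRAPOLATION, not interpolation

Why that matters here:
- R² describes fit only over the sampled x values; it says nothing about behaviour beyond them
- The linear relationship may not hold outside the observed range
- Real relationships often flatten, saturate, or turn nonlinear at extremes

Report the number if required, but flag clearly that it is an extrapolation.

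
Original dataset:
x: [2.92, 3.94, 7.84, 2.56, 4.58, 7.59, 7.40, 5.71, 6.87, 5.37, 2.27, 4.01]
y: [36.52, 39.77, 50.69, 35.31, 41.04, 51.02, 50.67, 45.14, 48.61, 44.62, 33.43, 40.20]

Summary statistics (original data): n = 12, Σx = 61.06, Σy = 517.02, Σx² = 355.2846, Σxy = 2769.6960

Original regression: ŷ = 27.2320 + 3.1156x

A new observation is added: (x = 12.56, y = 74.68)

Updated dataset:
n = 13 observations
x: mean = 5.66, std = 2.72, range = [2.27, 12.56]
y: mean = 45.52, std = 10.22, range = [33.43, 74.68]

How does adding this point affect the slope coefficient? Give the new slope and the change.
The slope changes from 3.1156 to 3.7123 (change of +0.5967, or +19.2%).

x = 12.56 lies well outside the original x-range [2.27, 7.84] (x̄ ≈ 5.09), so this observation has high leverage and can move the slope substantially.

Step 1: Update the sums with the new point (n goes from 12 to 13)
Σx  = 61.06 + 12.56 = 73.62
Σy  = 517.02 + 74.68 = 591.70
Σx² = 355.2846 + 12.56² = 355.2846 + 157.7536 = 513.0382
Σxy = 2769.6960 + 12.56×74.68 = 2769.6960 + 937.9808 = 3707.6768

Step 2: Recompute the slope with b₁ = (nΣxy − ΣxΣy) / (nΣx² − (Σx)²)
Numerator   = 13×3707.6768 − 73.62×591.70 = 48199.7984 − 43560.9540 = 4638.8444
Denominator = 13×513.0382 − 73.62² = 6669.4966 − 5419.9044 = 1249.5922
b₁(new) = 4638.8444 / 1249.5922 = 3.7123

(Same formula on the original sums: (12×2769.6960 − 61.06×517.02) / (12×355.2846 − 61.06²) = 1667.1108 / 535.0916 = 3.1156, matching the given fit.)

Step 3: Change in slope
Δβ₁ = 3.7123 − 3.1156 = +0.5967
Relative change = +0.5967 / 3.1156 × 100% = +19.2%
→ the slope increases when the point is added.

Because the point sits above the extension of the original line at a high-leverage x, it tilts the fit up.
In practice: refit with and without it and report both if conclusions differ.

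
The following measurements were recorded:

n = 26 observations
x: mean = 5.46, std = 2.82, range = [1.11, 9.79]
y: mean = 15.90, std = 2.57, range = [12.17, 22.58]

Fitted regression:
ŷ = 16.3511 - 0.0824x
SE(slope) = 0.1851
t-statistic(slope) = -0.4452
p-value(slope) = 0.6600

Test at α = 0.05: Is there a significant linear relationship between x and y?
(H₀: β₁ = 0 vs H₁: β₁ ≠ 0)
Since p-value = 0.6600 ≥ α = 0.05, fail to reject H₀ — the slope is not significantly different from 0.

Hypothesis test for the slope coefficient:

H₀: β₁ = 0 (no linear relationship)
H₁: β₁ ≠ 0 (linear relationship exists)

Test statistic: t = β̂₁ / SE(β̂₁) = -0.0824 / 0.1851 = -0.4452

With df = 24, the two-sided p-value for |t| = 0.4452 is 0.6600.

Decision rule: reject H₀ if p-value < α.
p-value = 0.6600 ≥ α = 0.05 → fail to reject H₀.

Conclusion: the linear association between x and y is not significant at the 5% level.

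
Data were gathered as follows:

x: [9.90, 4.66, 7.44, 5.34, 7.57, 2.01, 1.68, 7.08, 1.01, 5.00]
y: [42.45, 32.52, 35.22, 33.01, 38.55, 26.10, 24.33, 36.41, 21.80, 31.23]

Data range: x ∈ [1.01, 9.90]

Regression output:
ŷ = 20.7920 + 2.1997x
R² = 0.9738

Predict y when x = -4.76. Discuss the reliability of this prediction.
ŷ = 10.3214, but this is extrapolation (below the data range [1.01, 9.90]) and may be unreliable.

Prediction calculation:
ŷ = 20.7920 + 2.1997 × (-4.76)
ŷ = 10.3214

Reliability:
- Data range: x ∈ [1.01, 9.90]
- Prediction point: x = -4.76 is 5.77 units below the observed range → this is EXTRAPOLATION, not interpolation

Why that matters here:
- R² describes fit only over the sampled x values; it says nothing about behaviour beyond them
- There are no observations near this x to validate the fitted line there

A defensible statement: 'if the linear trend continued to x = -4.76, y would be about 10.3214' — the premise is untested.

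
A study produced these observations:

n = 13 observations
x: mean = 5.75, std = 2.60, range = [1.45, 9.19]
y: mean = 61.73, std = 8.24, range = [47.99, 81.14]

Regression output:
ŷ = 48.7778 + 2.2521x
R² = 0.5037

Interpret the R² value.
About 50.37% of the variability in y is accounted for by the regression on x (R² = 0.5037) — a moderate linear fit.

R² = 1 − SS_res/SS_tot compares the residual scatter to the total scatter of y about its mean.

Here R² = 0.5037:
- Explained: 50.37% of the variation in y
- Unexplained (residual): 100% − 50.37% = 49.63%
- Rule of thumb (below 0.3 weak; 0.3 to below 0.7 moderate; 0.7 and above strong) → moderate

Calculation: R² = 1 − (SS_res / SS_tot), where SS_res is the sum of squared residuals and SS_tot the total sum of squares.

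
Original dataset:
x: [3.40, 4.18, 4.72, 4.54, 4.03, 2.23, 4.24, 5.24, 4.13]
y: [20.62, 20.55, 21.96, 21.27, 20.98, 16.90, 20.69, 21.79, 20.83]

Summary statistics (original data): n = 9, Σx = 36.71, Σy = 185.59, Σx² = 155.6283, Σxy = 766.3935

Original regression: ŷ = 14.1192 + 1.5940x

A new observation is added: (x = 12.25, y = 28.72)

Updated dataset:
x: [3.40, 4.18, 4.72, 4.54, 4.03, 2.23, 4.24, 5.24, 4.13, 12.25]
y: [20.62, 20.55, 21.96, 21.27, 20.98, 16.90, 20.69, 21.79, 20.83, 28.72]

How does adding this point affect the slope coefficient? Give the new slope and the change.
Adding the point moves β₁ from 1.5940 to 1.0450, i.e. it decreases by 0.5490 (-34.4%).

The new point has HIGH LEVERAGE: x = 12.25 is far from the original mean x̄ = 36.71/9 ≈ 4.08 (original range [2.23, 5.24]).

Step 1: Update the sums with the new point (n goes from 9 to 10)
Σx  = 36.71 + 12.25 = 48.96
Σy  = 185.59 + 28.72 = 214.31
Σx² = 155.6283 + 12.25² = 155.6283 + 150.0625 = 305.6908
Σxy = 766.3935 + 12.25×28.72 = 766.3935 + 351.8200 = 1118.2135

Step 2: Recompute the slope with b₁ = (nΣxy − ΣxΣy) / (nΣx² − (Σx)²)
Numerator   = 10×1118.2135 − 48.96×214.31 = 11182.1350 − 10492.6176 = 689.5174
Denominator = 10×305.6908 − 48.96² = 3056.9080 − 2397.0816 = 659.8264
b₁(new) = 689.5174 / 659.8264 = 1.0450

(Same formula on the original sums: (9×766.3935 − 36.71×185.59) / (9×155.6283 − 36.71²) = 84.5326 / 53.0306 = 1.5940, matching the given fit.)

Step 3: Change in slope
Δβ₁ = 1.0450 − 1.5940 = -0.5490
Relative change = -0.5490 / 1.5940 × 100% = -34.4%
→ the slope decreases when the point is added.

A high-leverage point only changes the slope if it is off the original line; here y = 28.72 is below the original trend, so the slope decreases.
In practice: examine leverage (hᵢ) and Cook's distance rather than deleting it automatically.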